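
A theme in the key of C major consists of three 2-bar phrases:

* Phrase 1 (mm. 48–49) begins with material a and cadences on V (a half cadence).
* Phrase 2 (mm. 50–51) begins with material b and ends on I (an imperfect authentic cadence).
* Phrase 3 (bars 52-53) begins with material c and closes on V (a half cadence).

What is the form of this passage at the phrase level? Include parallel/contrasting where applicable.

The final phrase closes with a half cadence, which is not stronger than the preceding imperfect authentic cadence; the 3 phrases lack an overall antecedent–consequent design and so form a phrase group.

phrase group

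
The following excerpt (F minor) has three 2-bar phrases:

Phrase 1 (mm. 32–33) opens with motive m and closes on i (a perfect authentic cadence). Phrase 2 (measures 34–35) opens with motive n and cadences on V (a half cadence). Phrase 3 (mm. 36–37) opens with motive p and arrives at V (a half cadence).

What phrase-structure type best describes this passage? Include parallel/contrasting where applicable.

phrase group

The final phrase closes with a half cadence, which is not stronger than the preceding half cadence; the 3 phrases lack an overall antecedent–consequent design and so form a phrase group.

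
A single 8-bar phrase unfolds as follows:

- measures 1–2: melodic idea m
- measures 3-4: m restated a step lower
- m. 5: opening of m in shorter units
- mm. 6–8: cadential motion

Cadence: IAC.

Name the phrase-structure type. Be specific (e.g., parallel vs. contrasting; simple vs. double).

Basic idea (mm. 1–2) + its repetition (mm. 3–4) form the presentation; fragmentation and cadence (mm. 5–8) form the continuation — the 8-bar whole is a sentence.

sentence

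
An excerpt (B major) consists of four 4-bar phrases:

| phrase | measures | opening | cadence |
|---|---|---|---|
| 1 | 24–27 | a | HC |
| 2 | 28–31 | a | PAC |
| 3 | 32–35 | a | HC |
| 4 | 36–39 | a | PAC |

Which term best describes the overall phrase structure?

The cadence pattern HC–PAC–HC–PAC is weak–strong twice, and phrases 3–4 restate phrases 1–2: a period heard twice, not a double period (which would end weakly at phrase 2).

repeated period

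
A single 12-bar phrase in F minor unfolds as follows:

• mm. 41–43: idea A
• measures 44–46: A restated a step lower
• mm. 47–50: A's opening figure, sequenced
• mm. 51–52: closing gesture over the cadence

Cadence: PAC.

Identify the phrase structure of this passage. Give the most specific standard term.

sentence

Basic idea (mm. 41–43) + its repetition (bars 44–46) form the presentation; fragmentation and cadence (mm. 47-52) form the continuation — the 12-bar whole is a sentence.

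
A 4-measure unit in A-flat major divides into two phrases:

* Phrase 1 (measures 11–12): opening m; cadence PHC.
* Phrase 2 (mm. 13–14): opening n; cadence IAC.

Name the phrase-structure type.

contrasting period

Phrase 1 ends with a Phrygian half cadence (weaker) and phrase 2 with an imperfect authentic cadence (stronger): antecedent + consequent = a period.
The two phrases open with different material (m / n), so the period is contrasting.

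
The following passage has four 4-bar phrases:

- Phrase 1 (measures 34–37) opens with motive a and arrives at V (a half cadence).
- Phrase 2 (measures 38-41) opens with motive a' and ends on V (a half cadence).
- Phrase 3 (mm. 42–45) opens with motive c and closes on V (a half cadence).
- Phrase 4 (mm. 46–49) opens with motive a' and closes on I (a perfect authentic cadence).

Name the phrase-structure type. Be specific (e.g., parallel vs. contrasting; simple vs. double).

contrasting double period

Four phrases in two halves: the first half (mm. 34-41) ends with a half cadence, the second (bars 42-49) with a perfect authentic cadence — a large antecedent–consequent pair, i.e. a double period.
Phrase 3 begins with different material from phrase 1, making it contrasting.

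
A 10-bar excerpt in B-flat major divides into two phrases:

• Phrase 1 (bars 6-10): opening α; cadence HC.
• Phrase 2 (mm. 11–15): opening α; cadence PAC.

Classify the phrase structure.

Phrase 1 ends with a half cadence (weaker) and phrase 2 with a perfect authentic cadence (stronger): antecedent + consequent = a period.
The two phrases open with the same material (α / α), so the period is parallel.

parallel period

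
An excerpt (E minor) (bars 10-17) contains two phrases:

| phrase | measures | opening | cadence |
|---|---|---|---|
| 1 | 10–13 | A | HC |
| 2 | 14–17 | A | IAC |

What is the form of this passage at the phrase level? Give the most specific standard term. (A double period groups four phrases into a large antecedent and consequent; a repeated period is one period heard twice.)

Phrase 1 ends with a half cadence (weaker) and phrase 2 with an imperfect authentic cadence (stronger): antecedent + consequent = a period.
The two phrases open with the same material (A / A), so the period is parallel.

parallel period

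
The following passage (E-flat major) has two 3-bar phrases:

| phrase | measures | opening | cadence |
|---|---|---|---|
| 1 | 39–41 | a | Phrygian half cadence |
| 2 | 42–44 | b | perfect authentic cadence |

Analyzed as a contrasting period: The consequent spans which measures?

measures 42–44

The antecedent is the phrase ending with the weaker cadence (Phrygian half cadence, phrase 1) and the consequent the one ending more conclusively (perfect authentic cadence, phrase 2); the consequent is bars 42–44.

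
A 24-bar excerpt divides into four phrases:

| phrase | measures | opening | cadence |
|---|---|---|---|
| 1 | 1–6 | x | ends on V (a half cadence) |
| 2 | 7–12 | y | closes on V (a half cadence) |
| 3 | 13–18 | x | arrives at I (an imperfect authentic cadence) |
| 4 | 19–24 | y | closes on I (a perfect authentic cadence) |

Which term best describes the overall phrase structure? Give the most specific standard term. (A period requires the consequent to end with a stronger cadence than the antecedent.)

Four phrases in two halves: the first half (measures 1–12) ends with a half cadence, the second (mm. 13-24) with a perfect authentic cadence — a large antecedent–consequent pair, i.e. a double period.
Phrase 3 begins with the same material as phrase 1, making it parallel.

parallel double period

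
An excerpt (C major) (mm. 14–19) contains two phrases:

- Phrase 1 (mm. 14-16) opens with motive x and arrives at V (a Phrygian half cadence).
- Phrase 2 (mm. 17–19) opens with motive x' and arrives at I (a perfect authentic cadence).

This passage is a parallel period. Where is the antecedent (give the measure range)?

measures 14–16

The antecedent is the phrase ending with the weaker cadence (Phrygian half cadence, phrase 1) and the consequent the one ending more conclusively (perfect authentic cadence, phrase 2); the antecedent is bars 14–16.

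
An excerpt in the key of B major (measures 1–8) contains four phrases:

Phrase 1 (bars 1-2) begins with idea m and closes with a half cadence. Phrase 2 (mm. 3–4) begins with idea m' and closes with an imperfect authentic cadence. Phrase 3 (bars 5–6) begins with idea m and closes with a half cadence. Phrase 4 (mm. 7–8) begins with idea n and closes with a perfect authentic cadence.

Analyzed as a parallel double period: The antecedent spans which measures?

measures 1–4

In a double period the four phrases pair into a large antecedent (phrases 1–2, ending imperfect authentic cadence) and a large consequent (phrases 3–4, ending perfect authentic cadence). The antecedent spans mm. 1-4.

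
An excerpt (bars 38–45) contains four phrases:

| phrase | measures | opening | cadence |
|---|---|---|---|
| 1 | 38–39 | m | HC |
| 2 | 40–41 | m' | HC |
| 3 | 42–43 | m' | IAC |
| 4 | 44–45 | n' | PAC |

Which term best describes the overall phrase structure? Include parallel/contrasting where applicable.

parallel double period

Four phrases in two halves: the first half (mm. 38–41) ends with a half cadence, the second (measures 42–45) with a perfect authentic cadence — a large antecedent–consequent pair, i.e. a double period.
Phrase 3 begins with the same material as phrase 1, making it parallel.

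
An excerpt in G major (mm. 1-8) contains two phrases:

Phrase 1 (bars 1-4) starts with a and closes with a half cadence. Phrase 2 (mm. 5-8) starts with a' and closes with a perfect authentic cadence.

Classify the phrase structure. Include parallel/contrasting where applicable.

Phrase 1 ends with a half cadence (weaker) and phrase 2 with a perfect authentic cadence (stronger): antecedent + consequent = a period.
The two phrases open with the same material (a / a'), so the period is parallel.

parallel period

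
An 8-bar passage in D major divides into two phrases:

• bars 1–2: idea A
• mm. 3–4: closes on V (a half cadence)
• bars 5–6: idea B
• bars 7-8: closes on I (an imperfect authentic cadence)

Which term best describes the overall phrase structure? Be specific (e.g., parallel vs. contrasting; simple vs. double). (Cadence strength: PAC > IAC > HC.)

contrasting period

Phrase 1 ends with a half cadence (weaker) and phrase 2 with an imperfect authentic cadence (stronger): antecedent + consequent = a period.
The two phrases open with different material (A / B), so the period is contrasting.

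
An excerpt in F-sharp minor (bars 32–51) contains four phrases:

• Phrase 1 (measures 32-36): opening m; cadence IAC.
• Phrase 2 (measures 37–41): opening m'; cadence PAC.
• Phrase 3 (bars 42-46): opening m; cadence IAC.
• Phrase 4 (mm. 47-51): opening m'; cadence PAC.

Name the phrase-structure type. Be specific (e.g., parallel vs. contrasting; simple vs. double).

The cadence pattern IAC–PAC–IAC–PAC is weak–strong twice, and phrases 3–4 restate phrases 1–2: a period heard twice, not a double period (which would end weakly at phrase 2).

repeated period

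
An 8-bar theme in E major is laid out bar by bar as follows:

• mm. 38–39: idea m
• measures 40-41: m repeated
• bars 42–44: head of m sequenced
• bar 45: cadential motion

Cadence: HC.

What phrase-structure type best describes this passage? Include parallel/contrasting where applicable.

sentence

Basic idea (bars 38-39) + its repetition (bars 40-41) form the presentation; fragmentation and cadence (measures 42–45) form the continuation — the 8-bar whole is a sentence.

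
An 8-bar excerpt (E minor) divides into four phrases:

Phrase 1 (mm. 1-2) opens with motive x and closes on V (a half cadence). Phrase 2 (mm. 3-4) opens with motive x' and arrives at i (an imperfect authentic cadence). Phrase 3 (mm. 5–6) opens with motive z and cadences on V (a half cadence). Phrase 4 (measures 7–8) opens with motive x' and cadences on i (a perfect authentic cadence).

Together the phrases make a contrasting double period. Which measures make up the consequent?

measures 5–8

In a double period the first pair of phrases (ending imperfect authentic cadence) is the large antecedent and the second pair (ending perfect authentic cadence) is the large consequent; the consequent is measures 5–8.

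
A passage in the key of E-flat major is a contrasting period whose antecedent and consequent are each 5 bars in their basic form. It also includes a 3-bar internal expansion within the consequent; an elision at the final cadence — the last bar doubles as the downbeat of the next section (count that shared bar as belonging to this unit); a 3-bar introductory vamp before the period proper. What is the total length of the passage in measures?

16 measures

Basic contrasting period: 5 + 5 = 10 bars.
10 (basic form) + 3 (internal expansion) + 3 (introduction) = 16.
The elision shares a bar with the next section but does not change this unit's count.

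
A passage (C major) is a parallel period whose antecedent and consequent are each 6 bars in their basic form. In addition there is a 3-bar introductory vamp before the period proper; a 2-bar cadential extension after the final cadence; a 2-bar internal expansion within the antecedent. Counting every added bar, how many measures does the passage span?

19 measures

Basic parallel period: 6 + 6 = 12 bars.
12 (basic form) + 3 (introduction) + 2 (cadential extension) + 2 (internal expansion) = 19.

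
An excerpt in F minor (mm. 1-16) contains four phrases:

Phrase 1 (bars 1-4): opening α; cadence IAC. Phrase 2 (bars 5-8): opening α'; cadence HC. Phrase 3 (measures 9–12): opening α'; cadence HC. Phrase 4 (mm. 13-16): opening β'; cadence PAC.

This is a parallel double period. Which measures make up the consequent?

measures 9–16

In a double period the first pair of phrases (ending half cadence) is the large antecedent and the second pair (ending perfect authentic cadence) is the large consequent; the consequent is measures 9–16.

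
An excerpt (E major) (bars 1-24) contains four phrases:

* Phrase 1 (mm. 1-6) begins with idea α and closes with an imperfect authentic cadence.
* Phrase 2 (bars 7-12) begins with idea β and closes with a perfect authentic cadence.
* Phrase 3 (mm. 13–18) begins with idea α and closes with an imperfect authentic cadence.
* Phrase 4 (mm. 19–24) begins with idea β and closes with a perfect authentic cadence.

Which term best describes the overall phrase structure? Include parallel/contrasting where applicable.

The cadence pattern IAC–PAC–IAC–PAC is weak–strong twice, and phrases 3–4 restate phrases 1–2: a period heard twice, not a double period (which would end weakly at phrase 2).

repeated period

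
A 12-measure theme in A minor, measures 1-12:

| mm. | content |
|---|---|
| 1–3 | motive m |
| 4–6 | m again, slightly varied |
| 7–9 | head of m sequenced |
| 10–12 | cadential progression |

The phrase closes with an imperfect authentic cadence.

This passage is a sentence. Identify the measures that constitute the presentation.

measures 1–6

The presentation of a sentence is the basic idea (bars 1–3) plus its repetition (mm. 4–6); the presentation is therefore mm. 1–6.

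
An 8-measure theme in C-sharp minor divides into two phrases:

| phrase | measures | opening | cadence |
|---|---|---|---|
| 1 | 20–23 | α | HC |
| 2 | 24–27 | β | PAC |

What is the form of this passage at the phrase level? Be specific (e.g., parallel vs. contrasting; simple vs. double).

contrasting period

Phrase 1 ends with a half cadence (weaker) and phrase 2 with a perfect authentic cadence (stronger): antecedent + consequent = a period.
The two phrases open with different material (α / β), so the period is contrasting.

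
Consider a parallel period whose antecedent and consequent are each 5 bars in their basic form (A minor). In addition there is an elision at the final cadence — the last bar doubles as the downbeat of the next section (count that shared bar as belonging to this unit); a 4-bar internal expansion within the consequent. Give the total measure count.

Basic parallel period: 5 + 5 = 10 bars.
10 (basic form) + 4 (internal expansion) = 14.
The elision shares a bar with the next section but does not change this unit's count.

14 measures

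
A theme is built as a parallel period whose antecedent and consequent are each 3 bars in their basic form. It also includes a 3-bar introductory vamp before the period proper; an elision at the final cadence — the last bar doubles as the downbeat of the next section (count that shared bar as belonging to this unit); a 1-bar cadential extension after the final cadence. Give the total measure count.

Basic parallel period: 3 + 3 = 6 bars.
6 (basic form) + 3 (introduction) + 1 (cadential extension) = 10.
The elision shares a bar with the next section but does not change this unit's count.

10 measures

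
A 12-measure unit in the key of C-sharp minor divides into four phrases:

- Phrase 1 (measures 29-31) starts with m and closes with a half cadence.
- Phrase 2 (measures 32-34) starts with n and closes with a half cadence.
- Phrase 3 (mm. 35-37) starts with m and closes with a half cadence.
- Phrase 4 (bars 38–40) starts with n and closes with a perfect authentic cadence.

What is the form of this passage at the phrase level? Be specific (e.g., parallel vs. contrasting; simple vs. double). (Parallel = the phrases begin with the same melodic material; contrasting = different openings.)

parallel double period

Four phrases in two halves: the first half (measures 29–34) ends with a half cadence, the second (mm. 35-40) with a perfect authentic cadence — a large antecedent–consequent pair, i.e. a double period.
Phrase 3 begins with the same material as phrase 1, making it parallel.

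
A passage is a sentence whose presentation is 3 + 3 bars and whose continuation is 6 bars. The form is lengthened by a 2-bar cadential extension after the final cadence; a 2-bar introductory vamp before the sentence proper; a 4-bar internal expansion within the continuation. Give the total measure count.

Basic sentence: 3 + 3 + 6 = 12 bars.
12 (basic form) + 2 (cadential extension) + 2 (introduction) + 4 (internal expansion) = 20.

20 measures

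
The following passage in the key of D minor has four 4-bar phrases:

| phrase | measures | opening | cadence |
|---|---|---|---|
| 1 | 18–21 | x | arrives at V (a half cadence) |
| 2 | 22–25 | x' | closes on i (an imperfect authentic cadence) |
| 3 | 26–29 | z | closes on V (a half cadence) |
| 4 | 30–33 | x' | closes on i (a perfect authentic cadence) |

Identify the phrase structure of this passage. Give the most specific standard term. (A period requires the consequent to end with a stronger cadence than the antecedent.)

contrasting double period

Four phrases in two halves: the first half (measures 18-25) ends with an imperfect authentic cadence, the second (bars 26-33) with a perfect authentic cadence — a large antecedent–consequent pair, i.e. a double period.
Phrase 3 begins with different material from phrase 1, making it contrasting.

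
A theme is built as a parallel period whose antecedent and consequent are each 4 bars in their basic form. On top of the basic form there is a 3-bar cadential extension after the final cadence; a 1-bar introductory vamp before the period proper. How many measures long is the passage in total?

Basic parallel period: 4 + 4 = 8 bars.
8 (basic form) + 3 (cadential extension) + 1 (introduction) = 12.

12 measures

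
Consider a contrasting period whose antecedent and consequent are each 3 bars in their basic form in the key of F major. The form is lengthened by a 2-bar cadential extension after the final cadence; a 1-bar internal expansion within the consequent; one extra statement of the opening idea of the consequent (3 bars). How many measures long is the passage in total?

Basic contrasting period: 3 + 3 = 6 bars.
6 (basic form) + 2 (cadential extension) + 1 (internal expansion) + 3 (extra statement) = 12.

12 measures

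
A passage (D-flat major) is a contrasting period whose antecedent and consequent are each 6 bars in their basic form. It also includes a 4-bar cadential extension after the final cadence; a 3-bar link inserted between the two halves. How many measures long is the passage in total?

Basic contrasting period: 6 + 6 = 12 bars.
12 (basic form) + 4 (cadential extension) + 3 (link) = 19.

19 measures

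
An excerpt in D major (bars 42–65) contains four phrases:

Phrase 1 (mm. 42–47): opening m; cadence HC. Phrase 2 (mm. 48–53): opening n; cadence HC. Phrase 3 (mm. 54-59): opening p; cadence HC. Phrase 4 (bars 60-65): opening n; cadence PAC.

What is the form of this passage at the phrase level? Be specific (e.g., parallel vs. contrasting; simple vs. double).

contrasting double period

Four phrases in two halves: the first half (measures 42-53) ends with a half cadence, the second (bars 54-65) with a perfect authentic cadence — a large antecedent–consequent pair, i.e. a double period.
Phrase 3 begins with different material from phrase 1, making it contrasting.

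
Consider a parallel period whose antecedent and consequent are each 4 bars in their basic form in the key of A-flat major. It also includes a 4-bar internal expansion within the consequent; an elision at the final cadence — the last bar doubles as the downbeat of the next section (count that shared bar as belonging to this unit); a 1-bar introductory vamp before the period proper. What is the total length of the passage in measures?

13 measures

Basic parallel period: 4 + 4 = 8 bars.
8 (basic form) + 4 (internal expansion) + 1 (introduction) = 13.
The elision shares a bar with the next section but does not change this unit's count.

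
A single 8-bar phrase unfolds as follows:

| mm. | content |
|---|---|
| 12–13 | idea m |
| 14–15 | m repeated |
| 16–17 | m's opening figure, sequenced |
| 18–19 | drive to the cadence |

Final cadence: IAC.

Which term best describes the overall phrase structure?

sentence

Basic idea (mm. 12-13) + its repetition (bars 14–15) form the presentation; fragmentation and cadence (mm. 16–19) form the continuation — the 8-bar whole is a sentence.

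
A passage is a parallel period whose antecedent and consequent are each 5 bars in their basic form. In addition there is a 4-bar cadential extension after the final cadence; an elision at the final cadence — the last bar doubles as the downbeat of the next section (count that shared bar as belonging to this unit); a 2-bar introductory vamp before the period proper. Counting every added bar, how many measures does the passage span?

Basic parallel period: 5 + 5 = 10 bars.
10 (basic form) + 4 (cadential extension) + 2 (introduction) = 16.
The elision shares a bar with the next section but does not change this unit's count.

16 measures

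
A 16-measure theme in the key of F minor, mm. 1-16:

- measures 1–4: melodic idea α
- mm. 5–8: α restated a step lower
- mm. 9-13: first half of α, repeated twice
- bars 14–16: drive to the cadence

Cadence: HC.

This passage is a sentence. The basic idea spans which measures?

The presentation of a sentence is the basic idea (mm. 1–4) plus its repetition (measures 5–8); the basic idea is therefore bars 1–4.

measures 1–4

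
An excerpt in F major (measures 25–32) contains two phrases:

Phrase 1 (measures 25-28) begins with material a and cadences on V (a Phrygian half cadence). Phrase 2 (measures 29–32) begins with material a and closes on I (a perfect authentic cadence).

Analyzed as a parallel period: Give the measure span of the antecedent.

The antecedent is the phrase ending with the weaker cadence (Phrygian half cadence, phrase 1) and the consequent the one ending more conclusively (perfect authentic cadence, phrase 2); the antecedent is mm. 25-28.

measures 25–28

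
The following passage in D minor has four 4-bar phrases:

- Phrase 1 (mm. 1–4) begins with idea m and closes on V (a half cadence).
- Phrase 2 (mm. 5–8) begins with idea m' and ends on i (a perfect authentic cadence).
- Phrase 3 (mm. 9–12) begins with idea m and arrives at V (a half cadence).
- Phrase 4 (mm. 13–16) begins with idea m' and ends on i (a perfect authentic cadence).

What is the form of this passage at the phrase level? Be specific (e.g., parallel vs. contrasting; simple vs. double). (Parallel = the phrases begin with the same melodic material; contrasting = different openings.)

repeated period

The cadence pattern HC–PAC–HC–PAC is weak–strong twice, and phrases 3–4 restate phrases 1–2: a period heard twice, not a double period (which would end weakly at phrase 2).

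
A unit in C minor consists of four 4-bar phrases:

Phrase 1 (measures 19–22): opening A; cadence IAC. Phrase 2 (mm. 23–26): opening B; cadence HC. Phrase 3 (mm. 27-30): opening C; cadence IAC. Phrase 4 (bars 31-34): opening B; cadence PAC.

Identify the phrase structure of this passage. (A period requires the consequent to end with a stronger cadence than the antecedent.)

Four phrases in two halves: the first half (measures 19-26) ends with a half cadence, the second (mm. 27-34) with a perfect authentic cadence — a large antecedent–consequent pair, i.e. a double period.
Phrase 3 begins with different material from phrase 1, making it contrasting.

contrasting double period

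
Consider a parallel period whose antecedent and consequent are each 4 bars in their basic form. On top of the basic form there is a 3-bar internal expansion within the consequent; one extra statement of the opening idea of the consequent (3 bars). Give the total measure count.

Basic parallel period: 4 + 4 = 8 bars.
8 (basic form) + 3 (internal expansion) + 3 (extra statement) = 14.

14 measures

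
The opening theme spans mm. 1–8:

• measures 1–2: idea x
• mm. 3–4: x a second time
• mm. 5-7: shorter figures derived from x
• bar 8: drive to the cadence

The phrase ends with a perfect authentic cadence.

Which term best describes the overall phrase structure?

Basic idea (measures 1–2) + its repetition (mm. 3–4) form the presentation; fragmentation and cadence (measures 5-8) form the continuation — the 8-bar whole is a sentence.

sentence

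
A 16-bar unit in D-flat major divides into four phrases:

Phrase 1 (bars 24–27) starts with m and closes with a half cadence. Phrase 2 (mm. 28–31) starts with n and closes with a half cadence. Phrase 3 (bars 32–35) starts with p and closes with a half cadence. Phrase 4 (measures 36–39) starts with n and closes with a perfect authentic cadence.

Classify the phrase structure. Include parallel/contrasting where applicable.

contrasting double period

Four phrases in two halves: the first half (mm. 24–31) ends with a half cadence, the second (measures 32-39) with a perfect authentic cadence — a large antecedent–consequent pair, i.e. a double period.
Phrase 3 begins with different material from phrase 1, making it contrasting.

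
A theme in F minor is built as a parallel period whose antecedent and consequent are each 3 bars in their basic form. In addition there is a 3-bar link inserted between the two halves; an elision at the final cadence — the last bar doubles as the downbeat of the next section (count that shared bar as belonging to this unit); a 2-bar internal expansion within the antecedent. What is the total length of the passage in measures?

11 measures

Basic parallel period: 3 + 3 = 6 bars.
6 (basic form) + 3 (link) + 2 (internal expansion) = 11.
The elision shares a bar with the next section but does not change this unit's count.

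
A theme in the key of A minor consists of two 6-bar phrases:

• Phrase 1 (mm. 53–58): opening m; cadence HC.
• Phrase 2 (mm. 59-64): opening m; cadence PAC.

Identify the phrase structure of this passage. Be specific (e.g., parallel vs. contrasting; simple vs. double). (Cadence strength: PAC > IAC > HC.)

Phrase 1 ends with a half cadence (weaker) and phrase 2 with a perfect authentic cadence (stronger): antecedent + consequent = a period.
The two phrases open with the same material (m / m), so the period is parallel.

parallel period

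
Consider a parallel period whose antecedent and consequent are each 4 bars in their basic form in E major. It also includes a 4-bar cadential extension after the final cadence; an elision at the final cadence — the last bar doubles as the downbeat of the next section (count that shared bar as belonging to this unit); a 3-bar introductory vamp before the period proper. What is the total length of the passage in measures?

15 measures

Basic parallel period: 4 + 4 = 8 bars.
8 (basic form) + 4 (cadential extension) + 3 (introduction) = 15.
The elision shares a bar with the next section but does not change this unit's count.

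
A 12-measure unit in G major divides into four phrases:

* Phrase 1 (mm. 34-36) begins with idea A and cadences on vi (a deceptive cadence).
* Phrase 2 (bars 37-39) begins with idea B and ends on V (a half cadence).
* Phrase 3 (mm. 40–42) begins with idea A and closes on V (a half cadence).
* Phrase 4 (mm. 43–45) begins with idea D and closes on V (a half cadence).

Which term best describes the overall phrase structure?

Phrase 4 ends with a half cadence, no stronger than phrase 2's half cadence, so the four phrases do not form a double period; nor do phrases 3–4 duplicate 1–2, so it is not a repeated period. With no phrase reaching a conclusive cadence, the passage is a phrase group.

phrase group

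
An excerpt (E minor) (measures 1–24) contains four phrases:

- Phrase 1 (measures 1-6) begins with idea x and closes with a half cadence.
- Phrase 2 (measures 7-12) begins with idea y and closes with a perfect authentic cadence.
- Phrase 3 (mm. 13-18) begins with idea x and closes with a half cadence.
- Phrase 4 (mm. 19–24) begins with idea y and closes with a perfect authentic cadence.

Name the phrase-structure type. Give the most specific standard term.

repeated period

The cadence pattern HC–PAC–HC–PAC is weak–strong twice, and phrases 3–4 restate phrases 1–2: a period heard twice, not a double period (which would end weakly at phrase 2).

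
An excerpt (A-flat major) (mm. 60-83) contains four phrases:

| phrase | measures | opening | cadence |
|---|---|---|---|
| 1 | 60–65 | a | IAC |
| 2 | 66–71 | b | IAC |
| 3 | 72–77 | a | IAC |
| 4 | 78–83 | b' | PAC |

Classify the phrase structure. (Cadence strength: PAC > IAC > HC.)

Four phrases in two halves: the first half (bars 60–71) ends with an imperfect authentic cadence, the second (mm. 72–83) with a perfect authentic cadence — a large antecedent–consequent pair, i.e. a double period.
Phrase 3 begins with the same material as phrase 1, making it parallel.

parallel double period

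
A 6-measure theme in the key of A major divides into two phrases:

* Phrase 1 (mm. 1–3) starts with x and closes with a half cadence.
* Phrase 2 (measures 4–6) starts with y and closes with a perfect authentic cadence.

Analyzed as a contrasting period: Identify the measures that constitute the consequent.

measures 4–6

The antecedent is the phrase ending with the weaker cadence (half cadence, phrase 1) and the consequent the one ending more conclusively (perfect authentic cadence, phrase 2); the consequent is measures 4–6.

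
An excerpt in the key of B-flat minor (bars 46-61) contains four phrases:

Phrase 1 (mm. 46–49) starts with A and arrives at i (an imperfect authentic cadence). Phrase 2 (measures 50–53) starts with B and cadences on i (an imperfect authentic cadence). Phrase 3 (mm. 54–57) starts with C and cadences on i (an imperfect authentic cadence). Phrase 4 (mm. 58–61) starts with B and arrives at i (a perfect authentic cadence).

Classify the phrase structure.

Four phrases in two halves: the first half (measures 46–53) ends with an imperfect authentic cadence, the second (bars 54–61) with a perfect authentic cadence — a large antecedent–consequent pair, i.e. a double period.
Phrase 3 begins with different material from phrase 1, making it contrasting.

contrasting double period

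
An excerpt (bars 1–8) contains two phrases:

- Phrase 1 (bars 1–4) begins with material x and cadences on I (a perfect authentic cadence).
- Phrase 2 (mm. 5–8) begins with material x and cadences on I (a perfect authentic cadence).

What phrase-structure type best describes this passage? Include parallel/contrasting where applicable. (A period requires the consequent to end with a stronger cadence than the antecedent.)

repeated phrase

Both phrases have the same opening (x) and the same cadence (perfect authentic cadence): the second is a restatement, not a consequent, so this is a repeated phrase rather than a period.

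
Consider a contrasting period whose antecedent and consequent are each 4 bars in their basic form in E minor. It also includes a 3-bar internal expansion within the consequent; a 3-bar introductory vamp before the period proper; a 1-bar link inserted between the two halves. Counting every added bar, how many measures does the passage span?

15 measures

Basic contrasting period: 4 + 4 = 8 bars.
8 (basic form) + 3 (internal expansion) + 3 (introduction) + 1 (link) = 15.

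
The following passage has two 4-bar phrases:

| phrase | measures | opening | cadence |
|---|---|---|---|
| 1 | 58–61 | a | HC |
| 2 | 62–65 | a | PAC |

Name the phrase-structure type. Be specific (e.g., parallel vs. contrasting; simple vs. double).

parallel period

Phrase 1 ends with a half cadence (weaker) and phrase 2 with a perfect authentic cadence (stronger): antecedent + consequent = a period.
The two phrases open with the same material (a / a), so the period is parallel.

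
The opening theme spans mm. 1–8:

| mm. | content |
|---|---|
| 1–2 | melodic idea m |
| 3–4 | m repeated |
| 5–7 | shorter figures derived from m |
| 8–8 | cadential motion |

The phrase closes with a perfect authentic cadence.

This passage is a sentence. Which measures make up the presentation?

The presentation of a sentence is the basic idea (bars 1–2) plus its repetition (mm. 3–4); the presentation is therefore measures 1-4.

measures 1–4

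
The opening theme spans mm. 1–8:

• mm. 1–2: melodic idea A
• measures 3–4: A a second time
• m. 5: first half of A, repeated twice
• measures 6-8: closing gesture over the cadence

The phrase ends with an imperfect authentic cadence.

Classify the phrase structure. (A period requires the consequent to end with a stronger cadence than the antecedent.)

Basic idea (measures 1–2) + its repetition (mm. 3–4) form the presentation; fragmentation and cadence (mm. 5–8) form the continuation — the 8-bar whole is a sentence.

sentence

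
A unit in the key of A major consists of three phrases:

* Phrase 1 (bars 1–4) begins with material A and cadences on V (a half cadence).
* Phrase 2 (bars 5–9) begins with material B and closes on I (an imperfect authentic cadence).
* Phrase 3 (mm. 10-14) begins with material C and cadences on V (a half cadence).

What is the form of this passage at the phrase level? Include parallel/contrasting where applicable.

The final phrase closes with a half cadence, which is not stronger than the preceding imperfect authentic cadence; the 3 phrases lack an overall antecedent–consequent design and so form a phrase group.

phrase group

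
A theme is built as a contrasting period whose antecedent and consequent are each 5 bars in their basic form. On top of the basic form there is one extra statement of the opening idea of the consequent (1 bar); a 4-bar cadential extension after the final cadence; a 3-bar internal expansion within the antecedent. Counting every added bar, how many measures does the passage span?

Basic contrasting period: 5 + 5 = 10 bars.
10 (basic form) + 1 (extra statement) + 4 (cadential extension) + 3 (internal expansion) = 18.

18 measures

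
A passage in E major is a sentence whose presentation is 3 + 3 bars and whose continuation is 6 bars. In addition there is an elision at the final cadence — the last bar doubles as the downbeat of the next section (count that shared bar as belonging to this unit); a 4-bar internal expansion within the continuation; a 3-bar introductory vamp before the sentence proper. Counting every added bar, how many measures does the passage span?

Basic sentence: 3 + 3 + 6 = 12 bars.
12 (basic form) + 4 (internal expansion) + 3 (introduction) = 19.
The elision shares a bar with the next section but does not change this unit's count.

19 measures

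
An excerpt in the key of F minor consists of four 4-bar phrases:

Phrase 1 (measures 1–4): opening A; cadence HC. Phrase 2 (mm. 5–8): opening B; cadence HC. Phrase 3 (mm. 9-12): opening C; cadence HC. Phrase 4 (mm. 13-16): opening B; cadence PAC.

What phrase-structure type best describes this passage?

contrasting double period

Four phrases in two halves: the first half (mm. 1–8) ends with a half cadence, the second (mm. 9–16) with a perfect authentic cadence — a large antecedent–consequent pair, i.e. a double period.
Phrase 3 begins with different material from phrase 1, making it contrasting.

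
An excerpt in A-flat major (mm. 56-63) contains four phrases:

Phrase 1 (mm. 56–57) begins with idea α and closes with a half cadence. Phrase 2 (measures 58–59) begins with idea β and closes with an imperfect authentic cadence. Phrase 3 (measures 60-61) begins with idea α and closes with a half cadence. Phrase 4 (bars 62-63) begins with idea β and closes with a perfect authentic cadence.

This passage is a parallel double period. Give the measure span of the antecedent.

measures 56–59

In a double period the four phrases pair into a large antecedent (phrases 1–2, ending imperfect authentic cadence) and a large consequent (phrases 3–4, ending perfect authentic cadence). The antecedent spans measures 56-59.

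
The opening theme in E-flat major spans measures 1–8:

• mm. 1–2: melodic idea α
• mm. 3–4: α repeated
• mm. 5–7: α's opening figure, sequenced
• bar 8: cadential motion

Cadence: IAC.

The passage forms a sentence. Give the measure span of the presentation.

measures 1–4

The presentation of a sentence is the basic idea (bars 1–2) plus its repetition (bars 3–4); the presentation is therefore mm. 1–4.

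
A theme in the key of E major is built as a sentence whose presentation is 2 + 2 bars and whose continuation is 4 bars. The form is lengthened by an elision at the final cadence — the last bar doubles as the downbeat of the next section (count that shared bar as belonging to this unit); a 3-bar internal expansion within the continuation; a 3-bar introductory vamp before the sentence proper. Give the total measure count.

14 measures

Basic sentence: 2 + 2 + 4 = 8 bars.
8 (basic form) + 3 (internal expansion) + 3 (introduction) = 14.
The elision shares a bar with the next section but does not change this unit's count.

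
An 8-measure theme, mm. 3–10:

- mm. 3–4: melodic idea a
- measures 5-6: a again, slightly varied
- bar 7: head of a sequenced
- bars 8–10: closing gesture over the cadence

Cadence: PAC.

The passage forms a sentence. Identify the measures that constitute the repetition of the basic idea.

The presentation of a sentence is the basic idea (bars 3-4) plus its repetition (mm. 5–6); the repetition of the basic idea is therefore measures 5–6.

measures 5–6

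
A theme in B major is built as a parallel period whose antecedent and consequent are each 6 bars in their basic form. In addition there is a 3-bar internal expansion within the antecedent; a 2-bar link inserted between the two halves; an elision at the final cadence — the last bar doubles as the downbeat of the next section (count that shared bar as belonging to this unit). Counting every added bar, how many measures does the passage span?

Basic parallel period: 6 + 6 = 12 bars.
12 (basic form) + 3 (internal expansion) + 2 (link) = 17.
The elision shares a bar with the next section but does not change this unit's count.

17 measures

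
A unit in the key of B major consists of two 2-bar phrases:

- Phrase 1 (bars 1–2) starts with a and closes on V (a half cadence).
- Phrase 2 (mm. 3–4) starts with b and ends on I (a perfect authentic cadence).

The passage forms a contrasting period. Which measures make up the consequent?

The antecedent is the phrase ending with the weaker cadence (half cadence, phrase 1) and the consequent the one ending more conclusively (perfect authentic cadence, phrase 2); the consequent is mm. 3-4.

measures 3–4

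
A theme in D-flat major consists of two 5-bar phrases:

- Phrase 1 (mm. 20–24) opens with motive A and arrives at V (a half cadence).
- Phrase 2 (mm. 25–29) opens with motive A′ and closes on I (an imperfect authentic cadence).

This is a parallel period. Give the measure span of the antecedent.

The phrase ending with the weaker cadence (half cadence) is the antecedent; the one ending more conclusively (imperfect authentic cadence) is the consequent. The antecedent is measures 20–24.

measures 20–24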